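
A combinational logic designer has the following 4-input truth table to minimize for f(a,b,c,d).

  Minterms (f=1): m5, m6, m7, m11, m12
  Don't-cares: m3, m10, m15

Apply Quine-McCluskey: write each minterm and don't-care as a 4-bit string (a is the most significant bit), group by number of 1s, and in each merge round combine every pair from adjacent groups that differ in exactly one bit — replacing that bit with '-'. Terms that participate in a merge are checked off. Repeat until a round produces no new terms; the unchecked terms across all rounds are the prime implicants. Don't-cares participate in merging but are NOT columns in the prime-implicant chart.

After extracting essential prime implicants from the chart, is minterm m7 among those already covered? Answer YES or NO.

Round 0: 0011✓ 0101✓ 0110✓ 0111✓ 1010✓ 1011✓ 1100 1111✓
Round 1: -011✓ -111✓ 0-11✓ 01-1 011- 1-11✓ 101-
Round 2: --11
PIs = {--11, 01-1, 011-, 101-, 1100}
Coverage chart:
  m5: 01-1 ←essential
  m6: 011- ←essential
  m7: --11,01-1,011-
  m11: --11,101-
  m12: 1100 ←essential
Essential: 01-1, 011-, 1100

YES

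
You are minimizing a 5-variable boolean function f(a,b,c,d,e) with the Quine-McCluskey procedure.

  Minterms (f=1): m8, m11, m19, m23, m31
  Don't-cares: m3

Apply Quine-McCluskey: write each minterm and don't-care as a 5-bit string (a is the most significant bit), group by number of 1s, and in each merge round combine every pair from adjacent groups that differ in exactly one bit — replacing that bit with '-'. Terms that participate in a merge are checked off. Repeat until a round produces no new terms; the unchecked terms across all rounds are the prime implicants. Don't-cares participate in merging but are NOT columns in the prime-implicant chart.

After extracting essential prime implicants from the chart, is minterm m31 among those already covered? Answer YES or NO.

YES

Round 0: 00011✓ 01000 01011✓ 10011✓ 10111✓ 11111✓
Round 1: -0011 0-011 1-111 10-11
PIs = {-0011, 0-011, 01000, 1-111, 10-11}
Coverage chart:
  m8: 01000 ←essential
  m11: 0-011 ←essential
  m19: -0011,10-11
  m23: 1-111,10-11
  m31: 1-111 ←essential
Essential: 0-011, 01000, 1-111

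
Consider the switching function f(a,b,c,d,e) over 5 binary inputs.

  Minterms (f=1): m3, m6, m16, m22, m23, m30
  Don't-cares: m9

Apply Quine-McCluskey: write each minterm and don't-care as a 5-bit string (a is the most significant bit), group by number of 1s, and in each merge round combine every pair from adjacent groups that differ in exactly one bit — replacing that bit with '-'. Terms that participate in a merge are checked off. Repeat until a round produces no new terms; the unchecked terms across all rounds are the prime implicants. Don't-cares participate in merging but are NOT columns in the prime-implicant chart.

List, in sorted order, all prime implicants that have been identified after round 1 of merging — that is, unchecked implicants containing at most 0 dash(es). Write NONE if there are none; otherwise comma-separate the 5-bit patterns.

size-2^0 implicants → 00011  00110(✓)  01001  10000  10110(✓)  10111(✓)  11110(✓)
size-2^1 implicants → -0110  1-110  1011-
Unchecked terms (primes): -0110, 00011, 01001, 1-110, 10000, 1011-

00011, 01001, 10000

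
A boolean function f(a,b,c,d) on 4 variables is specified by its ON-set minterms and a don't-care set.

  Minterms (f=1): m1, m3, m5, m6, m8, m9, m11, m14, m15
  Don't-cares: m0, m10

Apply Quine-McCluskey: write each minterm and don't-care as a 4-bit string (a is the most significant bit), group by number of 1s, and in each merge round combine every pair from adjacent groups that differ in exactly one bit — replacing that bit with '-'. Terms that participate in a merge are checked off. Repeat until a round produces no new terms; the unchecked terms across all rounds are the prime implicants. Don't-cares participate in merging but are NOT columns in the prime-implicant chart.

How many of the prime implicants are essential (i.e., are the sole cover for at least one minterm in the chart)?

size-2^0 implicants → 0000(✓)  0001(✓)  0011(✓)  0101(✓)  0110(✓)  1000(✓)  1001(✓)  1010(✓)  1011(✓)  1110(✓)  1111(✓)
size-2^1 implicants → -000(✓)  -001(✓)  -011(✓)  -110  0-01  00-1(✓)  000-(✓)  1-10(✓)  1-11(✓)  10-0(✓)  10-1(✓)  100-(✓)  101-(✓)  111-(✓)
size-2^2 implicants → -0-1  -00-  1-1-  10--
Unchecked terms (primes): -0-1, -00-, -110, 0-01, 1-1-, 10--
Minterm coverage:
  m1 ⊆ -0-1,-00-,0-01
  m3 ⊆ -0-1 [E]
  m5 ⊆ 0-01 [E]
  m6 ⊆ -110 [E]
  m8 ⊆ -00-,10--
  m9 ⊆ -0-1,-00-,10--
  m11 ⊆ -0-1,1-1-,10--
  m14 ⊆ -110,1-1-
  m15 ⊆ 1-1- [E]
E = {-0-1, -110, 0-01, 1-1-}

4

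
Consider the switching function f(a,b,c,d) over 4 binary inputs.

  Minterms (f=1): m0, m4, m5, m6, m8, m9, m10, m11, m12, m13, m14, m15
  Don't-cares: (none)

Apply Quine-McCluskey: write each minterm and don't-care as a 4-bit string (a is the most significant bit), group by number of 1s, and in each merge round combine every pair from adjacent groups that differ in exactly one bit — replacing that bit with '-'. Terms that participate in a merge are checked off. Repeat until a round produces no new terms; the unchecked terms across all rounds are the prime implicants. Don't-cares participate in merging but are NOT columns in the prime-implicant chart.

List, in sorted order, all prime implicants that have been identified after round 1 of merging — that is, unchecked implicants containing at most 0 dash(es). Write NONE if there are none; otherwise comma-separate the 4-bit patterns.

NONE

size-2^0 implicants → 0000(✓)  0100(✓)  0101(✓)  0110(✓)  1000(✓)  1001(✓)  1010(✓)  1011(✓)  1100(✓)  1101(✓)  1110(✓)  1111(✓)
size-2^1 implicants → -000(✓)  -100(✓)  -101(✓)  -110(✓)  0-00(✓)  01-0(✓)  010-(✓)  1-00(✓)  1-01(✓)  1-10(✓)  1-11(✓)  10-0(✓)  10-1(✓)  100-(✓)  101-(✓)  11-0(✓)  11-1(✓)  110-(✓)  111-(✓)
size-2^2 implicants → --00  -1-0  -10-  1--0(✓)  1--1(✓)  1-0-(✓)  1-1-(✓)  10--(✓)  11--(✓)
size-2^3 implicants → 1---
Unchecked terms (primes): --00, -1-0, -10-, 1---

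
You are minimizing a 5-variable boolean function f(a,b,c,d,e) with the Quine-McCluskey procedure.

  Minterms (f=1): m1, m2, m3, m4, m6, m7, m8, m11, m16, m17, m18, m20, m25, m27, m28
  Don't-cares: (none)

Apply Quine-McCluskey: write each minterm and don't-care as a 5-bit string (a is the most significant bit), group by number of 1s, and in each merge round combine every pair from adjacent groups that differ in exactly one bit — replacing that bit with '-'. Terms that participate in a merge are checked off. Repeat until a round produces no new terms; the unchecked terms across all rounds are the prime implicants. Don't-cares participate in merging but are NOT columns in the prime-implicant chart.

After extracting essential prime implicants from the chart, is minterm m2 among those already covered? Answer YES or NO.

YES

size-2^0 implicants → 00001(✓)  00010(✓)  00011(✓)  00100(✓)  00110(✓)  00111(✓)  01000  01011(✓)  10000(✓)  10001(✓)  10010(✓)  10100(✓)  11001(✓)  11011(✓)  11100(✓)
size-2^1 implicants → -0001  -0010  -0100  -1011  0-011  00-10(✓)  00-11(✓)  000-1  0001-(✓)  001-0  0011-(✓)  1-001  1-100  10-00  100-0  1000-  110-1
size-2^2 implicants → 00-1-
Unchecked terms (primes): -0001, -0010, -0100, -1011, 0-011, 00-1-, 000-1, 001-0, 01000, 1-001, 1-100, 10-00, 100-0, 1000-, 110-1
Minterm coverage:
  m1 ⊆ -0001,000-1
  m2 ⊆ -0010,00-1-
  m3 ⊆ 0-011,00-1-,000-1
  m4 ⊆ -0100,001-0
  m6 ⊆ 00-1-,001-0
  m7 ⊆ 00-1- [E]
  m8 ⊆ 01000 [E]
  m11 ⊆ -1011,0-011
  m16 ⊆ 10-00,100-0,1000-
  m17 ⊆ -0001,1-001,1000-
  m18 ⊆ -0010,100-0
  m20 ⊆ -0100,1-100,10-00
  m25 ⊆ 1-001,110-1
  m27 ⊆ -1011,110-1
  m28 ⊆ 1-100 [E]
E = {00-1-, 01000, 1-100}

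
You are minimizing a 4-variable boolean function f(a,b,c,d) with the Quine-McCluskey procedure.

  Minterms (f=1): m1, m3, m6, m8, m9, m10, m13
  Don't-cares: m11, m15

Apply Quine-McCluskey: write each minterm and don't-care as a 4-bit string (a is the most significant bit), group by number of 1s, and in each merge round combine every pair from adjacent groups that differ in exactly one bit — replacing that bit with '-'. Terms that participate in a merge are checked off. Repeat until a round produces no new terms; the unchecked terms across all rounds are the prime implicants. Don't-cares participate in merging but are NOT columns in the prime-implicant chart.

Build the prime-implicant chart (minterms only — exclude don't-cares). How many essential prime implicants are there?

[col 0] 0001*, 0011*, 0110, 1000*, 1001*, 1010*, 1011*, 1101*, 1111*
[col 1] -001*, -011*, 00-1*, 1-01*, 1-11*, 10-0*, 10-1*, 100-*, 101-*, 11-1*
[col 2] -0-1, 1--1, 10--
Prime implicants: -0-1, 0110, 1--1, 10--
PI chart (minterm → PIs covering it):
  1 | -0-1  (sole → essential)
  3 | -0-1  (sole → essential)
  6 | 0110  (sole → essential)
  8 | 10--  (sole → essential)
  9 | -0-1,1--1,10--
  10 | 10--  (sole → essential)
  13 | 1--1  (sole → essential)
Essential prime implicants: -0-1, 0110, 1--1, 10--

4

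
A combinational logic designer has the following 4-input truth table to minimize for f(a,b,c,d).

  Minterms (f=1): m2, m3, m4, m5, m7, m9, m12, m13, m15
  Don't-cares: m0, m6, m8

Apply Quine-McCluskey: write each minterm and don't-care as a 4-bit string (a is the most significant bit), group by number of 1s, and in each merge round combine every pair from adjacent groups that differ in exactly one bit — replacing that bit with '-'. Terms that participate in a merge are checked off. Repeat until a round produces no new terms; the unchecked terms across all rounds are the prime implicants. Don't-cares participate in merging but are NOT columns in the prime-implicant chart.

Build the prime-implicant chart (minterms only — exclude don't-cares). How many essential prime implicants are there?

size-2^0 implicants → 0000(✓)  0010(✓)  0011(✓)  0100(✓)  0101(✓)  0110(✓)  0111(✓)  1000(✓)  1001(✓)  1100(✓)  1101(✓)  1111(✓)
size-2^1 implicants → -000(✓)  -100(✓)  -101(✓)  -111(✓)  0-00(✓)  0-10(✓)  0-11(✓)  00-0(✓)  001-(✓)  01-0(✓)  01-1(✓)  010-(✓)  011-(✓)  1-00(✓)  1-01(✓)  100-(✓)  11-1(✓)  110-(✓)
size-2^2 implicants → --00  -1-1  -10-  0--0  0-1-  01--  1-0-
Unchecked terms (primes): --00, -1-1, -10-, 0--0, 0-1-, 01--, 1-0-
Minterm coverage:
  m2 ⊆ 0--0,0-1-
  m3 ⊆ 0-1- [E]
  m4 ⊆ --00,-10-,0--0,01--
  m5 ⊆ -1-1,-10-,01--
  m7 ⊆ -1-1,0-1-,01--
  m9 ⊆ 1-0- [E]
  m12 ⊆ --00,-10-,1-0-
  m13 ⊆ -1-1,-10-,1-0-
  m15 ⊆ -1-1 [E]
E = {-1-1, 0-1-, 1-0-}

3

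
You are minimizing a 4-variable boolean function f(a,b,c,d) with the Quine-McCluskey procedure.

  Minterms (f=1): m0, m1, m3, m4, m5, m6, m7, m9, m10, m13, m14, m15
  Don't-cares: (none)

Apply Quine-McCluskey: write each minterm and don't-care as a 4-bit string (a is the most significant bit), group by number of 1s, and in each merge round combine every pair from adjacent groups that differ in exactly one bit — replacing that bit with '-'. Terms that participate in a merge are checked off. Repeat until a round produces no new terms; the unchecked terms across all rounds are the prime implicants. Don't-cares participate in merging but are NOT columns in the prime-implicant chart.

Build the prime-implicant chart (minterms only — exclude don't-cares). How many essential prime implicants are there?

4

Round 0: 0000✓ 0001✓ 0011✓ 0100✓ 0101✓ 0110✓ 0111✓ 1001✓ 1010✓ 1101✓ 1110✓ 1111✓
Round 1: -001✓ -101✓ -110✓ -111✓ 0-00✓ 0-01✓ 0-11✓ 00-1✓ 000-✓ 01-0✓ 01-1✓ 010-✓ 011-✓ 1-01✓ 1-10 11-1✓ 111-✓
Round 2: --01 -1-1 -11- 0--1 0-0- 01--
PIs = {--01, -1-1, -11-, 0--1, 0-0-, 01--, 1-10}
Coverage chart:
  m0: 0-0- ←essential
  m1: --01,0--1,0-0-
  m3: 0--1 ←essential
  m4: 0-0-,01--
  m5: --01,-1-1,0--1,0-0-,01--
  m6: -11-,01--
  m7: -1-1,-11-,0--1,01--
  m9: --01 ←essential
  m10: 1-10 ←essential
  m13: --01,-1-1
  m14: -11-,1-10
  m15: -1-1,-11-
Essential: --01, 0--1, 0-0-, 1-10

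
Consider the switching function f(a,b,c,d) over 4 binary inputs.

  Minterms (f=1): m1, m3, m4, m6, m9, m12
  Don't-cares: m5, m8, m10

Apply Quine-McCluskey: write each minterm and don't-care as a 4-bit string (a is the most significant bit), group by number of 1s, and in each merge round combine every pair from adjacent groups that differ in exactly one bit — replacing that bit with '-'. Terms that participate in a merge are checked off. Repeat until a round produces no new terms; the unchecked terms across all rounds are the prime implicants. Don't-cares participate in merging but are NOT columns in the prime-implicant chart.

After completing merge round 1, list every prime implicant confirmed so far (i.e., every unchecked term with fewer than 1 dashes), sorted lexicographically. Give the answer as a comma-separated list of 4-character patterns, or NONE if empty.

NONE

[col 0] 0001*, 0011*, 0100*, 0101*, 0110*, 1000*, 1001*, 1010*, 1100*
[col 1] -001, -100, 0-01, 00-1, 01-0, 010-, 1-00, 10-0, 100-
Prime implicants: -001, -100, 0-01, 00-1, 01-0, 010-, 1-00, 10-0, 100-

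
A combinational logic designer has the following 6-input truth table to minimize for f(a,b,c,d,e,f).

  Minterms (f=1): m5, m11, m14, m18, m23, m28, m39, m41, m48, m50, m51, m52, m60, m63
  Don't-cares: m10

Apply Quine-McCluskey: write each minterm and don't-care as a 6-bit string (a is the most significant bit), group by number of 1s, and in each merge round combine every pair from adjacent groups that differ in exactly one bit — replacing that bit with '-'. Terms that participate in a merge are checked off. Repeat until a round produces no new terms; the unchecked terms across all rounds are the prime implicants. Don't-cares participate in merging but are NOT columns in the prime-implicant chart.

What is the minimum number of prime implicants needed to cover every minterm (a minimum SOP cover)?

Round 0: 000101 001010✓ 001011✓ 001110✓ 010010✓ 010111 011100✓ 100111 101001 110000✓ 110010✓ 110011✓ 110100✓ 111100✓ 111111
Round 1: -10010 -11100 001-10 00101- 11-100 110-00 1100-0 11001-
PIs = {-10010, -11100, 000101, 001-10, 00101-, 010111, 100111, 101001, 11-100, 110-00, 1100-0, 11001-, 111111}
Coverage chart:
  m5: 000101 ←essential
  m11: 00101- ←essential
  m14: 001-10 ←essential
  m18: -10010 ←essential
  m23: 010111 ←essential
  m28: -11100 ←essential
  m39: 100111 ←essential
  m41: 101001 ←essential
  m48: 110-00,1100-0
  m50: -10010,1100-0,11001-
  m51: 11001- ←essential
  m52: 11-100,110-00
  m60: -11100,11-100
  m63: 111111 ←essential
Essential: -10010, -11100, 000101, 001-10, 00101-, 010111, 100111, 101001, 11001-, 111111
Petrick residual → 110-00
Min cover (11 terms): bc'd'ef' + bcde'f' + a'b'c'de'f + a'b'cef' + a'b'cd'e + a'bc'def + ab'c'def + ab'cd'e'f + abc'e'f' + abc'd'e + abcdef

11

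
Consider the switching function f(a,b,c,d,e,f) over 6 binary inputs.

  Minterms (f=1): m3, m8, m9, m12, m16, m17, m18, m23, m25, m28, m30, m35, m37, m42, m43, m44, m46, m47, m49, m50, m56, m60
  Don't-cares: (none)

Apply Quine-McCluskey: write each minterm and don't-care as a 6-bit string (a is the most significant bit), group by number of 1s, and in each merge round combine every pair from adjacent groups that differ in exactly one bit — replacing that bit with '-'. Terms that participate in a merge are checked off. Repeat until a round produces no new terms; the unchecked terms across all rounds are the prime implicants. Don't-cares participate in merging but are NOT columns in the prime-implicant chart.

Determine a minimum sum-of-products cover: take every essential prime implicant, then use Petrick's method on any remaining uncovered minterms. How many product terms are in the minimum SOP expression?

12

[col 0] 000011*, 001000*, 001001*, 001100*, 010000*, 010001*, 010010*, 010111, 011001*, 011100*, 011110*, 100011*, 100101, 101010*, 101011*, 101100*, 101110*, 101111*, 110001*, 110010*, 111000*, 111100*
[col 1] -00011, -01100*, -10001, -10010, -11100*, 0-1001, 0-1100*, 001-00, 00100-, 01-001, 0100-0, 01000-, 0111-0, 1-1100*, 10-011, 101-10*, 101-11*, 10101-*, 1011-0, 10111-*, 111-00
[col 2] --1100, 101-1-
Prime implicants: --1100, -00011, -10001, -10010, 0-1001, 001-00, 00100-, 01-001, 0100-0, 01000-, 010111, 0111-0, 10-011, 100101, 101-1-, 1011-0, 111-00
PI chart (minterm → PIs covering it):
  3 | -00011  (sole → essential)
  8 | 001-00,00100-
  9 | 0-1001,00100-
  12 | --1100,001-00
  16 | 0100-0,01000-
  17 | -10001,01-001,01000-
  18 | -10010,0100-0
  23 | 010111  (sole → essential)
  25 | 0-1001,01-001
  28 | --1100,0111-0
  30 | 0111-0  (sole → essential)
  35 | -00011,10-011
  37 | 100101  (sole → essential)
  42 | 101-1-  (sole → essential)
  43 | 10-011,101-1-
  44 | --1100,1011-0
  46 | 101-1-,1011-0
  47 | 101-1-  (sole → essential)
  49 | -10001  (sole → essential)
  50 | -10010  (sole → essential)
  56 | 111-00  (sole → essential)
  60 | --1100,111-00
Essential prime implicants: -00011, -10001, -10010, 010111, 0111-0, 100101, 101-1-, 111-00
Petrick residual → --1100, 0-1001, 001-00, 0100-0
Minimum SOP uses 12 PIs: cde'f' + b'c'd'ef + bc'd'e'f + bc'd'ef' + a'cd'e'f + a'b'ce'f' + a'bc'd'f' + a'bc'def + a'bcdf' + ab'c'de'f + ab'ce + abce'f'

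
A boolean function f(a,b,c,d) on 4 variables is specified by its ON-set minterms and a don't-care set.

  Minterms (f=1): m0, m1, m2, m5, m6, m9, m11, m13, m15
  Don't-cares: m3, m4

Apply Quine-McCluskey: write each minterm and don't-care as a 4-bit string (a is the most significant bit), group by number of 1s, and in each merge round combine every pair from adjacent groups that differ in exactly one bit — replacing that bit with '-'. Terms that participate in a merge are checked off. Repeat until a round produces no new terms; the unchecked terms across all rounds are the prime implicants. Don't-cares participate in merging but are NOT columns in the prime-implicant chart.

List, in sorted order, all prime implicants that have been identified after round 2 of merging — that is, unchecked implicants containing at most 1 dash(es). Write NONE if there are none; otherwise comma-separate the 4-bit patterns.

size-2^0 implicants → 0000(✓)  0001(✓)  0010(✓)  0011(✓)  0100(✓)  0101(✓)  0110(✓)  1001(✓)  1011(✓)  1101(✓)  1111(✓)
size-2^1 implicants → -001(✓)  -011(✓)  -101(✓)  0-00(✓)  0-01(✓)  0-10(✓)  00-0(✓)  00-1(✓)  000-(✓)  001-(✓)  01-0(✓)  010-(✓)  1-01(✓)  1-11(✓)  10-1(✓)  11-1(✓)
size-2^2 implicants → --01  -0-1  0--0  0-0-  00--  1--1
Unchecked terms (primes): --01, -0-1, 0--0, 0-0-, 00--, 1--1

NONE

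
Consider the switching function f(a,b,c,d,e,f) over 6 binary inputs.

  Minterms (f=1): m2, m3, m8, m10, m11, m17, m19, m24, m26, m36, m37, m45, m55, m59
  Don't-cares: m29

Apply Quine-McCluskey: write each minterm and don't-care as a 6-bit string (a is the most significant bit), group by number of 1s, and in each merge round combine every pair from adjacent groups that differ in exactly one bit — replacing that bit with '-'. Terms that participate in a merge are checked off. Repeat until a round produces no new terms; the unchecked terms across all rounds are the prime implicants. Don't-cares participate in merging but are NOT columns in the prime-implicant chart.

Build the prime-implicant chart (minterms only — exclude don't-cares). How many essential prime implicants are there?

size-2^0 implicants → 000010(✓)  000011(✓)  001000(✓)  001010(✓)  001011(✓)  010001(✓)  010011(✓)  011000(✓)  011010(✓)  011101  100100(✓)  100101(✓)  101101(✓)  110111  111011
size-2^1 implicants → 0-0011  0-1000(✓)  0-1010(✓)  00-010(✓)  00-011(✓)  00001-(✓)  0010-0(✓)  00101-(✓)  0100-1  0110-0(✓)  10-101  10010-
size-2^2 implicants → 0-10-0  00-01-
Unchecked terms (primes): 0-0011, 0-10-0, 00-01-, 0100-1, 011101, 10-101, 10010-, 110111, 111011
Minterm coverage:
  m2 ⊆ 00-01- [E]
  m3 ⊆ 0-0011,00-01-
  m8 ⊆ 0-10-0 [E]
  m10 ⊆ 0-10-0,00-01-
  m11 ⊆ 00-01- [E]
  m17 ⊆ 0100-1 [E]
  m19 ⊆ 0-0011,0100-1
  m24 ⊆ 0-10-0 [E]
  m26 ⊆ 0-10-0 [E]
  m36 ⊆ 10010- [E]
  m37 ⊆ 10-101,10010-
  m45 ⊆ 10-101 [E]
  m55 ⊆ 110111 [E]
  m59 ⊆ 111011 [E]
E = {0-10-0, 00-01-, 0100-1, 10-101, 10010-, 110111, 111011}

7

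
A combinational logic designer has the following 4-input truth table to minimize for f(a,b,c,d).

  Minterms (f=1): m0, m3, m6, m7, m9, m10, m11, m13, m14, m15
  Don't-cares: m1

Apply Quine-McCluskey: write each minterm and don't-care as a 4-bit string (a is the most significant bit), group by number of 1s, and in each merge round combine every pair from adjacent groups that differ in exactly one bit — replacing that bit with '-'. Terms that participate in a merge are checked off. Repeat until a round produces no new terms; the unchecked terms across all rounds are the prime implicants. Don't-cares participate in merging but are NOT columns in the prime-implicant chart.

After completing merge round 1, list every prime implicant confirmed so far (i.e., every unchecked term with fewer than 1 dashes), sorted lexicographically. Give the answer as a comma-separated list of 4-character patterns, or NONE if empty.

NONE

size-2^0 implicants → 0000(✓)  0001(✓)  0011(✓)  0110(✓)  0111(✓)  1001(✓)  1010(✓)  1011(✓)  1101(✓)  1110(✓)  1111(✓)
size-2^1 implicants → -001(✓)  -011(✓)  -110(✓)  -111(✓)  0-11(✓)  00-1(✓)  000-  011-(✓)  1-01(✓)  1-10(✓)  1-11(✓)  10-1(✓)  101-(✓)  11-1(✓)  111-(✓)
size-2^2 implicants → --11  -0-1  -11-  1--1  1-1-
Unchecked terms (primes): --11, -0-1, -11-, 000-, 1--1, 1-1-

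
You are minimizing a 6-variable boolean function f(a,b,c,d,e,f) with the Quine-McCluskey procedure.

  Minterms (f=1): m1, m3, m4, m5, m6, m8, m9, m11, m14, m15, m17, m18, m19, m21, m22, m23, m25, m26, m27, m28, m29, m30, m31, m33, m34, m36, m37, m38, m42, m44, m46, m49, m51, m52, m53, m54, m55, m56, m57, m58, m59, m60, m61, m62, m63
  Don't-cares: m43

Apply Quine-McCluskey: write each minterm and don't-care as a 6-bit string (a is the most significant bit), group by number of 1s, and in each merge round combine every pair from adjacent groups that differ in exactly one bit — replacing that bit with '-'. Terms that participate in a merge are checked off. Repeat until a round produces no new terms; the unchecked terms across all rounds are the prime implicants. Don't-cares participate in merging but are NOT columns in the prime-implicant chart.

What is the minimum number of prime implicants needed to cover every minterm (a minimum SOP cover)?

11

size-2^0 implicants → 000001(✓)  000011(✓)  000100(✓)  000101(✓)  000110(✓)  001000(✓)  001001(✓)  001011(✓)  001110(✓)  001111(✓)  010001(✓)  010010(✓)  010011(✓)  010101(✓)  010110(✓)  010111(✓)  011001(✓)  011010(✓)  011011(✓)  011100(✓)  011101(✓)  011110(✓)  011111(✓)  100001(✓)  100010(✓)  100100(✓)  100101(✓)  100110(✓)  101010(✓)  101011(✓)  101100(✓)  101110(✓)  110001(✓)  110011(✓)  110100(✓)  110101(✓)  110110(✓)  110111(✓)  111000(✓)  111001(✓)  111010(✓)  111011(✓)  111100(✓)  111101(✓)  111110(✓)  111111(✓)
size-2^1 implicants → -00001(✓)  -00100(✓)  -00101(✓)  -00110(✓)  -01011(✓)  -01110(✓)  -10001(✓)  -10011(✓)  -10101(✓)  -10110(✓)  -10111(✓)  -11001(✓)  -11010(✓)  -11011(✓)  -11100(✓)  -11101(✓)  -11110(✓)  -11111(✓)  0-0001(✓)  0-0011(✓)  0-0101(✓)  0-0110(✓)  0-1001(✓)  0-1011(✓)  0-1110(✓)  0-1111(✓)  00-001(✓)  00-011(✓)  00-110(✓)  000-01(✓)  0000-1(✓)  0001-0(✓)  00010-(✓)  001-11(✓)  0010-1(✓)  00100-  00111-(✓)  01-001(✓)  01-010(✓)  01-011(✓)  01-101(✓)  01-110(✓)  01-111(✓)  010-01(✓)  010-10(✓)  010-11(✓)  0100-1(✓)  01001-(✓)  0101-1(✓)  01011-(✓)  011-01(✓)  011-10(✓)  011-11(✓)  0110-1(✓)  01101-(✓)  0111-0(✓)  0111-1(✓)  01110-(✓)  01111-(✓)  1-0001(✓)  1-0100(✓)  1-0101(✓)  1-0110(✓)  1-1010(✓)  1-1011(✓)  1-1100(✓)  1-1110(✓)  10-010(✓)  10-100(✓)  10-110(✓)  100-01(✓)  100-10(✓)  1001-0(✓)  10010-(✓)  101-10(✓)  10101-(✓)  1011-0(✓)  11-001(✓)  11-011(✓)  11-100(✓)  11-101(✓)  11-110(✓)  11-111(✓)  110-01(✓)  110-11(✓)  1100-1(✓)  1101-0(✓)  1101-1(✓)  11010-(✓)  11011-(✓)  111-00(✓)  111-01(✓)  111-10(✓)  111-11(✓)  1110-0(✓)  1110-1(✓)  11100-(✓)  11101-(✓)  1111-0(✓)  1111-1(✓)  11110-(✓)  11111-(✓)
size-2^2 implicants → --0001(✓)  --0101(✓)  --0110(✓)  --1011  --1110(✓)  -0-110(✓)  -00-01(✓)  -001-0  -0010-  -1-001(✓)  -1-011(✓)  -1-101(✓)  -1-110(✓)  -1-111(✓)  -10-01(✓)  -10-11(✓)  -100-1(✓)  -101-1(✓)  -1011-(✓)  -11-01(✓)  -11-10(✓)  -11-11(✓)  -110-1(✓)  -1101-(✓)  -111-0(✓)  -111-1(✓)  -1110-(✓)  -1111-(✓)  0--001(✓)  0--011(✓)  0--110(✓)  0-0-01(✓)  0-00-1(✓)  0-1-11  0-10-1(✓)  0-111-  00-0-1(✓)  01--01(✓)  01--10(✓)  01--11(✓)  01-0-1(✓)  01-01-(✓)  01-1-1(✓)  01-11-(✓)  010--1(✓)  010-1-(✓)  011--1(✓)  011-1-(✓)  0111--(✓)  1--100(✓)  1--110(✓)  1-0-01(✓)  1-01-0(✓)  1-010-  1-1-10  1-101-  1-11-0(✓)  10--10  10-1-0(✓)  11--01(✓)  11--11(✓)  11-0-1(✓)  11-1-0(✓)  11-1-1(✓)  11-10-(✓)  11-11-(✓)  110--1(✓)  1101--(✓)  111--0(✓)  111--1(✓)  111-0-(✓)  111-1-(✓)  1110--(✓)  1111--(✓)
size-2^3 implicants → ---110  --0-01  -1--01(✓)  -1--11(✓)  -1-0-1(✓)  -1-1-1(✓)  -1-11-  -10--1(✓)  -11--1(✓)  -11-1-  -111--  0--0-1  01---1(✓)  01--1-  1--1-0  11---1(✓)  11-1--  111---
size-2^4 implicants → -1---1
Unchecked terms (primes): ---110, --0-01, --1011, -001-0, -0010-, -1---1, -1-11-, -11-1-, -111--, 0--0-1, 0-1-11, 0-111-, 00100-, 01--1-, 1--1-0, 1-010-, 1-1-10, 1-101-, 10--10, 11-1--, 111---
Minterm coverage:
  m1 ⊆ --0-01,0--0-1
  m3 ⊆ 0--0-1 [E]
  m4 ⊆ -001-0,-0010-
  m5 ⊆ --0-01,-0010-
  m6 ⊆ ---110,-001-0
  m8 ⊆ 00100- [E]
  m9 ⊆ 0--0-1,00100-
  m11 ⊆ --1011,0--0-1,0-1-11
  m14 ⊆ ---110,0-111-
  m15 ⊆ 0-1-11,0-111-
  m17 ⊆ --0-01,-1---1,0--0-1
  m18 ⊆ 01--1- [E]
  m19 ⊆ -1---1,0--0-1,01--1-
  m21 ⊆ --0-01,-1---1
  m22 ⊆ ---110,-1-11-,01--1-
  m23 ⊆ -1---1,-1-11-,01--1-
  m25 ⊆ -1---1,0--0-1
  m26 ⊆ -11-1-,01--1-
  m27 ⊆ --1011,-1---1,-11-1-,0--0-1,0-1-11,01--1-
  m28 ⊆ -111-- [E]
  m29 ⊆ -1---1,-111--
  m30 ⊆ ---110,-1-11-,-11-1-,-111--,0-111-,01--1-
  m31 ⊆ -1---1,-1-11-,-11-1-,-111--,0-1-11,0-111-,01--1-
  m33 ⊆ --0-01 [E]
  m34 ⊆ 10--10 [E]
  m36 ⊆ -001-0,-0010-,1--1-0,1-010-
  m37 ⊆ --0-01,-0010-,1-010-
  m38 ⊆ ---110,-001-0,1--1-0,10--10
  m42 ⊆ 1-1-10,1-101-,10--10
  m44 ⊆ 1--1-0 [E]
  m46 ⊆ ---110,1--1-0,1-1-10,10--10
  m49 ⊆ --0-01,-1---1
  m51 ⊆ -1---1 [E]
  m52 ⊆ 1--1-0,1-010-,11-1--
  m53 ⊆ --0-01,-1---1,1-010-,11-1--
  m54 ⊆ ---110,-1-11-,1--1-0,11-1--
  m55 ⊆ -1---1,-1-11-,11-1--
  m56 ⊆ 111--- [E]
  m57 ⊆ -1---1,111---
  m58 ⊆ -11-1-,1-1-10,1-101-,111---
  m59 ⊆ --1011,-1---1,-11-1-,1-101-,111---
  m60 ⊆ -111--,1--1-0,11-1--,111---
  m61 ⊆ -1---1,-111--,11-1--,111---
  m62 ⊆ ---110,-1-11-,-11-1-,-111--,1--1-0,1-1-10,11-1--,111---
  m63 ⊆ -1---1,-1-11-,-11-1-,-111--,11-1--,111---
E = {--0-01, -1---1, -111--, 0--0-1, 00100-, 01--1-, 1--1-0, 10--10, 111---}
Petrick residual → -001-0, 0-111-
Cover = c'e'f + b'c'df' + bf + bcd + a'd'f + a'cde + a'b'cd'e' + a'be + adf' + ab'ef' + abc  |cover|=11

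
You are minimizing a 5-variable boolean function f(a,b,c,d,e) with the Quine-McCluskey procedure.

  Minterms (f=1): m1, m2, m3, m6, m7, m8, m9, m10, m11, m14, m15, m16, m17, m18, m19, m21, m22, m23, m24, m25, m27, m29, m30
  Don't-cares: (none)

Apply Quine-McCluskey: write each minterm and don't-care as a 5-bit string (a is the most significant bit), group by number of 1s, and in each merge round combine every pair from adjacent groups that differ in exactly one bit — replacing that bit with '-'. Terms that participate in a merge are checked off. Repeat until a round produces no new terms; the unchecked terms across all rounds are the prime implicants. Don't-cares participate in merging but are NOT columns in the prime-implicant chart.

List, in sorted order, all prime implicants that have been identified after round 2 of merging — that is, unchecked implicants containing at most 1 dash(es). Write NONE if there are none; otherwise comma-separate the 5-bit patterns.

size-2^0 implicants → 00001(✓)  00010(✓)  00011(✓)  00110(✓)  00111(✓)  01000(✓)  01001(✓)  01010(✓)  01011(✓)  01110(✓)  01111(✓)  10000(✓)  10001(✓)  10010(✓)  10011(✓)  10101(✓)  10110(✓)  10111(✓)  11000(✓)  11001(✓)  11011(✓)  11101(✓)  11110(✓)
size-2^1 implicants → -0001(✓)  -0010(✓)  -0011(✓)  -0110(✓)  -0111(✓)  -1000(✓)  -1001(✓)  -1011(✓)  -1110(✓)  0-001(✓)  0-010(✓)  0-011(✓)  0-110(✓)  0-111(✓)  00-10(✓)  00-11(✓)  000-1(✓)  0001-(✓)  0011-(✓)  01-10(✓)  01-11(✓)  010-0(✓)  010-1(✓)  0100-(✓)  0101-(✓)  0111-(✓)  1-000(✓)  1-001(✓)  1-011(✓)  1-101(✓)  1-110(✓)  10-01(✓)  10-10(✓)  10-11(✓)  100-0(✓)  100-1(✓)  1000-(✓)  1001-(✓)  101-1(✓)  1011-(✓)  11-01(✓)  110-1(✓)  1100-(✓)
size-2^2 implicants → --001(✓)  --011(✓)  --110  -0-10(✓)  -0-11(✓)  -00-1(✓)  -001-(✓)  -011-(✓)  -10-1(✓)  -100-  0--10(✓)  0--11(✓)  0-0-1(✓)  0-01-(✓)  0-11-(✓)  00-1-(✓)  01-1-(✓)  010--  1--01  1-0-1(✓)  1-00-  10--1  10-1-(✓)  100--
size-2^3 implicants → --0-1  -0-1-  0--1-
Unchecked terms (primes): --0-1, --110, -0-1-, -100-, 0--1-, 010--, 1--01, 1-00-, 10--1, 100--

NONE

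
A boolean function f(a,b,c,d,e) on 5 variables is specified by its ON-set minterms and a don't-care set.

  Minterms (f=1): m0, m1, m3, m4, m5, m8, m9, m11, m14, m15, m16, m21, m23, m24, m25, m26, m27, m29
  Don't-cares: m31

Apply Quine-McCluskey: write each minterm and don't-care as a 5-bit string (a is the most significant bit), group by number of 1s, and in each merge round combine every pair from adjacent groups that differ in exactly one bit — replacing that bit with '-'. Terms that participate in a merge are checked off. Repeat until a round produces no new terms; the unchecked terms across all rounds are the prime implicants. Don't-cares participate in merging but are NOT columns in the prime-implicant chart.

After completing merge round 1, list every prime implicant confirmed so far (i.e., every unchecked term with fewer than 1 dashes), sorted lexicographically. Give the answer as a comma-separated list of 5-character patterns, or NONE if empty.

NONE

Round 0: 00000✓ 00001✓ 00011✓ 00100✓ 00101✓ 01000✓ 01001✓ 01011✓ 01110✓ 01111✓ 10000✓ 10101✓ 10111✓ 11000✓ 11001✓ 11010✓ 11011✓ 11101✓ 11111✓
Round 1: -0000✓ -0101 -1000✓ -1001✓ -1011✓ -1111✓ 0-000✓ 0-001✓ 0-011✓ 00-00✓ 00-01✓ 000-1✓ 0000-✓ 0010-✓ 01-11✓ 010-1✓ 0100-✓ 0111- 1-000✓ 1-101✓ 1-111✓ 101-1✓ 11-01✓ 11-11✓ 110-0✓ 110-1✓ 1100-✓ 1101-✓ 111-1✓
Round 2: --000 -1-11 -10-1 -100- 0-0-1 0-00- 00-0- 1-1-1 11--1 110--
PIs = {--000, -0101, -1-11, -10-1, -100-, 0-0-1, 0-00-, 00-0-, 0111-, 1-1-1, 11--1, 110--}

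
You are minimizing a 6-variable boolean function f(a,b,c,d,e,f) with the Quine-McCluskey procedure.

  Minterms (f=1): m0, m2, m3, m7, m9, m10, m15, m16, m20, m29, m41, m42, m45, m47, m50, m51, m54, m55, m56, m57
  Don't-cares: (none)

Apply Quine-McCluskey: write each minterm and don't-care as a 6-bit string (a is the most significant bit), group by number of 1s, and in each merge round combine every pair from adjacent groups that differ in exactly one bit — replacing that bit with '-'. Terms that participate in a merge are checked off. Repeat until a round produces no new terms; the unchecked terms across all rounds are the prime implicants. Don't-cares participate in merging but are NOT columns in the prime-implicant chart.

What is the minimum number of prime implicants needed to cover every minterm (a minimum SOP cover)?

10

[col 0] 000000*, 000010*, 000011*, 000111*, 001001*, 001010*, 001111*, 010000*, 010100*, 011101, 101001*, 101010*, 101101*, 101111*, 110010*, 110011*, 110110*, 110111*, 111000*, 111001*
[col 1] -01001, -01010, -01111, 0-0000, 00-010, 00-111, 000-11, 0000-0, 00001-, 010-00, 1-1001, 101-01, 1011-1, 110-10*, 110-11*, 11001-*, 11011-*, 11100-
[col 2] 110-1-
Prime implicants: -01001, -01010, -01111, 0-0000, 00-010, 00-111, 000-11, 0000-0, 00001-, 010-00, 011101, 1-1001, 101-01, 1011-1, 110-1-, 11100-
PI chart (minterm → PIs covering it):
  0 | 0-0000,0000-0
  2 | 00-010,0000-0,00001-
  3 | 000-11,00001-
  7 | 00-111,000-11
  9 | -01001  (sole → essential)
  10 | -01010,00-010
  15 | -01111,00-111
  16 | 0-0000,010-00
  20 | 010-00  (sole → essential)
  29 | 011101  (sole → essential)
  41 | -01001,1-1001,101-01
  42 | -01010  (sole → essential)
  45 | 101-01,1011-1
  47 | -01111,1011-1
  50 | 110-1-  (sole → essential)
  51 | 110-1-  (sole → essential)
  54 | 110-1-  (sole → essential)
  55 | 110-1-  (sole → essential)
  56 | 11100-  (sole → essential)
  57 | 1-1001,11100-
Essential prime implicants: -01001, -01010, 010-00, 011101, 110-1-, 11100-
Petrick residual → -01111, 000-11, 0000-0, 101-01
Minimum SOP uses 10 PIs: b'cd'e'f + b'cd'ef' + b'cdef + a'b'c'ef + a'b'c'd'f' + a'bc'e'f' + a'bcde'f + ab'ce'f + abc'e + abcd'e'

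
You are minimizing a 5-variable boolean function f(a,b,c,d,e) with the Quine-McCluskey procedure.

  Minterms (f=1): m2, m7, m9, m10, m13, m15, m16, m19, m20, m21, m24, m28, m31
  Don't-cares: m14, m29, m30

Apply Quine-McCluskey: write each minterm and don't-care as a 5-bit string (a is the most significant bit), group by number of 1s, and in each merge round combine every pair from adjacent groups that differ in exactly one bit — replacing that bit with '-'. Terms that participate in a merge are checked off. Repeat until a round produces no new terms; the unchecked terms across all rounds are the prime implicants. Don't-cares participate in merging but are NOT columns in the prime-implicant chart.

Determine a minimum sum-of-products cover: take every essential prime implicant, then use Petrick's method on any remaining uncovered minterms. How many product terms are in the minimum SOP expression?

7

[col 0] 00010*, 00111*, 01001*, 01010*, 01101*, 01110*, 01111*, 10000*, 10011, 10100*, 10101*, 11000*, 11100*, 11101*, 11110*, 11111*
[col 1] -1101*, -1110*, -1111*, 0-010, 0-111, 01-01, 01-10, 011-1*, 0111-*, 1-000*, 1-100*, 1-101*, 10-00*, 1010-*, 11-00*, 111-0*, 111-1*, 1110-*, 1111-*
[col 2] -11-1, -111-, 1--00, 1-10-, 111--
Prime implicants: -11-1, -111-, 0-010, 0-111, 01-01, 01-10, 1--00, 1-10-, 10011, 111--
PI chart (minterm → PIs covering it):
  2 | 0-010  (sole → essential)
  7 | 0-111  (sole → essential)
  9 | 01-01  (sole → essential)
  10 | 0-010,01-10
  13 | -11-1,01-01
  15 | -11-1,-111-,0-111
  16 | 1--00  (sole → essential)
  19 | 10011  (sole → essential)
  20 | 1--00,1-10-
  21 | 1-10-  (sole → essential)
  24 | 1--00  (sole → essential)
  28 | 1--00,1-10-,111--
  31 | -11-1,-111-,111--
Essential prime implicants: 0-010, 0-111, 01-01, 1--00, 1-10-, 10011
Petrick residual → -11-1
Minimum SOP uses 7 PIs: bce + a'c'de' + a'cde + a'bd'e + ad'e' + acd' + ab'c'de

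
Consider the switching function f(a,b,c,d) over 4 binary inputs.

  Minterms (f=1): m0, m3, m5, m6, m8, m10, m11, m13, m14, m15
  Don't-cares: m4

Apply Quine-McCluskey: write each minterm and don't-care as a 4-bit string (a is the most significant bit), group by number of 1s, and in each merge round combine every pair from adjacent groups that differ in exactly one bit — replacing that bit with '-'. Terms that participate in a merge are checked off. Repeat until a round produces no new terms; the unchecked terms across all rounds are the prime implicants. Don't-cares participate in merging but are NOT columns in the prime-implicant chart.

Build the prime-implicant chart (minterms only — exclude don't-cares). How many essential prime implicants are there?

1

Round 0: 0000✓ 0011✓ 0100✓ 0101✓ 0110✓ 1000✓ 1010✓ 1011✓ 1101✓ 1110✓ 1111✓
Round 1: -000 -011 -101 -110 0-00 01-0 010- 1-10✓ 1-11✓ 10-0 101-✓ 11-1 111-✓
Round 2: 1-1-
PIs = {-000, -011, -101, -110, 0-00, 01-0, 010-, 1-1-, 10-0, 11-1}
Coverage chart:
  m0: -000,0-00
  m3: -011 ←essential
  m5: -101,010-
  m6: -110,01-0
  m8: -000,10-0
  m10: 1-1-,10-0
  m11: -011,1-1-
  m13: -101,11-1
  m14: -110,1-1-
  m15: 1-1-,11-1
Essential: -011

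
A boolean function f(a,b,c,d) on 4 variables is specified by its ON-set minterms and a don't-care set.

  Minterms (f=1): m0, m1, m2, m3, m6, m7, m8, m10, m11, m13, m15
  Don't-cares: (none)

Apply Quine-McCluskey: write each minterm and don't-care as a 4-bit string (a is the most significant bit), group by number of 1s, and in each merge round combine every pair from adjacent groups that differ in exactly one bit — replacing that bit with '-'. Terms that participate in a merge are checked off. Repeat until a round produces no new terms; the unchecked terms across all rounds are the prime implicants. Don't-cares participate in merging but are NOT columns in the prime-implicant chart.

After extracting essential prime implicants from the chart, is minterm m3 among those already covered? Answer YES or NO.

YES

[col 0] 0000*, 0001*, 0010*, 0011*, 0110*, 0111*, 1000*, 1010*, 1011*, 1101*, 1111*
[col 1] -000*, -010*, -011*, -111*, 0-10*, 0-11*, 00-0*, 00-1*, 000-*, 001-*, 011-*, 1-11*, 10-0*, 101-*, 11-1
[col 2] --11, -0-0, -01-, 0-1-, 00--
Prime implicants: --11, -0-0, -01-, 0-1-, 00--, 11-1
PI chart (minterm → PIs covering it):
  0 | -0-0,00--
  1 | 00--  (sole → essential)
  2 | -0-0,-01-,0-1-,00--
  3 | --11,-01-,0-1-,00--
  6 | 0-1-  (sole → essential)
  7 | --11,0-1-
  8 | -0-0  (sole → essential)
  10 | -0-0,-01-
  11 | --11,-01-
  13 | 11-1  (sole → essential)
  15 | --11,11-1
Essential prime implicants: -0-0, 0-1-, 00--, 11-1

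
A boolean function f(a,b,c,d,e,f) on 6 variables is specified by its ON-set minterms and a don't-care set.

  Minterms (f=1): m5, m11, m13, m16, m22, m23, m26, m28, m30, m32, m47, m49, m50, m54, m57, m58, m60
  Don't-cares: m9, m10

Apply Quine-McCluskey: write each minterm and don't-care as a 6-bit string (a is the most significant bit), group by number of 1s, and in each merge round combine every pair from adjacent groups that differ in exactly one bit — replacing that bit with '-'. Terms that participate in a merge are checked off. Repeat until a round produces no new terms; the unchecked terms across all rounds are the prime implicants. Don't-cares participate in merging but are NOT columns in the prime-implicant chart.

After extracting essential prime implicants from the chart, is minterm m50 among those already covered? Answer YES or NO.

NO

size-2^0 implicants → 000101(✓)  001001(✓)  001010(✓)  001011(✓)  001101(✓)  010000  010110(✓)  010111(✓)  011010(✓)  011100(✓)  011110(✓)  100000  101111  110001(✓)  110010(✓)  110110(✓)  111001(✓)  111010(✓)  111100(✓)
size-2^1 implicants → -10110  -11010  -11100  0-1010  00-101  001-01  0010-1  00101-  01-110  01011-  011-10  0111-0  11-001  11-010  110-10
Unchecked terms (primes): -10110, -11010, -11100, 0-1010, 00-101, 001-01, 0010-1, 00101-, 01-110, 010000, 01011-, 011-10, 0111-0, 100000, 101111, 11-001, 11-010, 110-10
Minterm coverage:
  m5 ⊆ 00-101 [E]
  m11 ⊆ 0010-1,00101-
  m13 ⊆ 00-101,001-01
  m16 ⊆ 010000 [E]
  m22 ⊆ -10110,01-110,01011-
  m23 ⊆ 01011- [E]
  m26 ⊆ -11010,0-1010,011-10
  m28 ⊆ -11100,0111-0
  m30 ⊆ 01-110,011-10,0111-0
  m32 ⊆ 100000 [E]
  m47 ⊆ 101111 [E]
  m49 ⊆ 11-001 [E]
  m50 ⊆ 11-010,110-10
  m54 ⊆ -10110,110-10
  m57 ⊆ 11-001 [E]
  m58 ⊆ -11010,11-010
  m60 ⊆ -11100 [E]
E = {-11100, 00-101, 010000, 01011-, 100000, 101111, 11-001}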